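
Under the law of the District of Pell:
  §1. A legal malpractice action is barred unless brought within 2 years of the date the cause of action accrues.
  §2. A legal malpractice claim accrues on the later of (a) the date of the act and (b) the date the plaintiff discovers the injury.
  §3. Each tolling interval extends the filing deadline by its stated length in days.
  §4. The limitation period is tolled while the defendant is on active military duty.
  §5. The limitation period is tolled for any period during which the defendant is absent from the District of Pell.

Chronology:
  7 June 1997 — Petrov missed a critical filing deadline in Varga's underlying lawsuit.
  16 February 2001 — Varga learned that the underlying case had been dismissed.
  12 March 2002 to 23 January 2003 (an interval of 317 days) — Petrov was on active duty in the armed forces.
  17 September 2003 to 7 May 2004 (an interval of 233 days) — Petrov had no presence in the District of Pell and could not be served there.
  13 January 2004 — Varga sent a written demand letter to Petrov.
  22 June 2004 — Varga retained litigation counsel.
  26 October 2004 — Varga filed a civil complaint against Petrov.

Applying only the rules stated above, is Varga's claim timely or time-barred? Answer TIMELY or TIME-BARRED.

TIME-BARRED

Because discovery on 16 February 2001 post-dates the 7 June 1997 act, accrual under the later-of rule falls on 16 February 2001.
Adding the 2 years base period to 16 February 2001 gives a deadline of 16 February 2003, before any tolling.
The period was tolled for 317 days by the defendant's active military service (12 March 2002 to 23 January 2003), pushing the deadline to 30 December 2003.
Because the defendant's absence from the jurisdiction ran from 17 September 2003 to 7 May 2004, the deadline is extended by 233 days to 19 August 2004.
None of the other events listed affects the running of the period under the stated rules.
The 26 October 2004 filing falls after the 19 August 2004 deadline; the claim is time-barred.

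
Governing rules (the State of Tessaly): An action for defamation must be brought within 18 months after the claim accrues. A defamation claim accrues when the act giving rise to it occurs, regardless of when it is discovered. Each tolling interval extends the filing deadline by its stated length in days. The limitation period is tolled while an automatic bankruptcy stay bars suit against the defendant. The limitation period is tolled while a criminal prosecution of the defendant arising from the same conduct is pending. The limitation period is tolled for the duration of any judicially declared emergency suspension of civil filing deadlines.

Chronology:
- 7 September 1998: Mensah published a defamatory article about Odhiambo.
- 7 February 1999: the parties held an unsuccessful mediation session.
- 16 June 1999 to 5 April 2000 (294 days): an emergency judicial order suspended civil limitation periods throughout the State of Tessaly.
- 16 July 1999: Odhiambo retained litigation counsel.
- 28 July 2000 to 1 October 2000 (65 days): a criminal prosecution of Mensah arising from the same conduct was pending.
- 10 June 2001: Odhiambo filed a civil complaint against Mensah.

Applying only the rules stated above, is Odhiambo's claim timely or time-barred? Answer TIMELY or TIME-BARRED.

The claim accrued on 7 September 1998, the date of the act.
18 months from 7 September 1998 is 7 March 2000.
The emergency suspension of filing deadlines from 16 June 1999 to 5 April 2000 tolled the period for 294 days, extending the deadline to 26 December 2000.
The pending criminal prosecution from 28 July 2000 to 1 October 2000 tolled the period for 65 days, extending the deadline to 1 March 2001.
None of the other events listed affects the running of the period under the stated rules.
The 10 June 2001 filing falls after the 1 March 2001 deadline; the claim is time-barred.

TIME-BARRED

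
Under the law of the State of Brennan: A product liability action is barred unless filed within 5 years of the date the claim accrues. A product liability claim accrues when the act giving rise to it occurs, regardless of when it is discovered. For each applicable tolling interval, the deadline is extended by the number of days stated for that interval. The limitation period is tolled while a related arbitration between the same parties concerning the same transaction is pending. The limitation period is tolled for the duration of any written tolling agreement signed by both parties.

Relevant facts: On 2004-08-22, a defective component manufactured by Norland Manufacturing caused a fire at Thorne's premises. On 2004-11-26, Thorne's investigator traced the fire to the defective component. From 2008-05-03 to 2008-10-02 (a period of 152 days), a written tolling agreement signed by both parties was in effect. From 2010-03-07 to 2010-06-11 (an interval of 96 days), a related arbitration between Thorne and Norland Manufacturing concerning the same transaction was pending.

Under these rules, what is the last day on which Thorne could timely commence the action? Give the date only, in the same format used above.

Because the rule ties accrual to occurrence, the claim accrued on 2004-08-22, not on the 2004-11-26 discovery date.
The untolled deadline — 5 years after 2004-08-22 — is 2009-08-22.
The written tolling agreement from 2008-05-03 to 2008-10-02 tolled the period for 152 days, extending the deadline to 2010-01-21.
By the time the pending related arbitration began on 2010-03-07, the limitation period had already expired on 2010-01-21; that interval cannot revive it.

2010-01-21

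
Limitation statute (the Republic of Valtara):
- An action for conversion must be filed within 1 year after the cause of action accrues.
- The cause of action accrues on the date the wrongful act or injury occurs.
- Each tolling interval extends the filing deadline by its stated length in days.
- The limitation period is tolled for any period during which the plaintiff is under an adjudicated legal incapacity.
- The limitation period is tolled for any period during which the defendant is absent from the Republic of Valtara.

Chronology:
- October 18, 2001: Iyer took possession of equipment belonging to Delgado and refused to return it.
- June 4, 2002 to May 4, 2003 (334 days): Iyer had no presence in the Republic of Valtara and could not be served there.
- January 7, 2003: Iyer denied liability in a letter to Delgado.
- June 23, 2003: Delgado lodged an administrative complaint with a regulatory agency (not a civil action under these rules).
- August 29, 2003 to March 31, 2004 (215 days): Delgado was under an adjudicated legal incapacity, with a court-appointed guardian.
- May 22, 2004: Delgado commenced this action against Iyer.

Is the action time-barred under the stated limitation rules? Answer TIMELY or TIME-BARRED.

TIME-BARRED

The limitation period began to run on October 18, 2001.
1 year from October 18, 2001 is October 18, 2002.
The period was tolled for 334 days by the defendant's absence from the jurisdiction (June 4, 2002 to May 4, 2003), pushing the deadline to September 17, 2003.
The plaintiff's legal incapacity from August 29, 2003 to March 31, 2004 tolled the period for 215 days, extending the deadline to April 19, 2004.
The other events in the timeline have no effect on the limitation period under the stated rules.
Delgado filed on May 22, 2004, after the April 19, 2004 deadline, so the action is time-barred.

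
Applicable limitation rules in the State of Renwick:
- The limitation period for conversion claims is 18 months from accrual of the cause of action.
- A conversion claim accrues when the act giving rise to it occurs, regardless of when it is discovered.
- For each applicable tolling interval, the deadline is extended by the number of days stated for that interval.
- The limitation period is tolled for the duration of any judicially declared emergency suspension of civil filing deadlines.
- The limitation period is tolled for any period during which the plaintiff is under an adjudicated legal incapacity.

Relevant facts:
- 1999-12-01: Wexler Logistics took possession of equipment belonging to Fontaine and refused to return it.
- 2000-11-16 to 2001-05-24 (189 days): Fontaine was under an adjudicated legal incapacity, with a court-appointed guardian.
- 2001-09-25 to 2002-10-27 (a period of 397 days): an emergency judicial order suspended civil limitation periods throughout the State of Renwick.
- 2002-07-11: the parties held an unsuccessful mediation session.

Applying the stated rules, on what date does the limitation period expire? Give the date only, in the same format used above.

2003-01-08

The limitation period began to run on 1999-12-01.
18 months from 1999-12-01 is 2001-06-01.
Because the plaintiff's legal incapacity ran from 2000-11-16 to 2001-05-24, the deadline is extended by 189 days to 2001-12-07.
The period was tolled for 397 days by the emergency suspension of filing deadlines (2001-09-25 to 2002-10-27), pushing the deadline to 2003-01-08.
Nothing else in the chronology tolls or restarts the period.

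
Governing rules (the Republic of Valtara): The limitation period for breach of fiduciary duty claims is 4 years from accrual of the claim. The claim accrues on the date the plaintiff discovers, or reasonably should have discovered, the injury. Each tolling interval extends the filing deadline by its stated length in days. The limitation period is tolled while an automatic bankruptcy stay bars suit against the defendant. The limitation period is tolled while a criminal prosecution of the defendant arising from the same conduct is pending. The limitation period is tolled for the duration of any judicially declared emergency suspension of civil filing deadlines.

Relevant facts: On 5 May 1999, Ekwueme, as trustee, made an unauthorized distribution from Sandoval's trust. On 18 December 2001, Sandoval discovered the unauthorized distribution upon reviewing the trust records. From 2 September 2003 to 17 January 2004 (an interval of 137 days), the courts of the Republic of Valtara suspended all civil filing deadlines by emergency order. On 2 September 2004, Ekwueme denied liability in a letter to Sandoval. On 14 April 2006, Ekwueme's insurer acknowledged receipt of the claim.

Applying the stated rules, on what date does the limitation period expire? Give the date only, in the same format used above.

The claim did not accrue until Sandoval discovered the injury on 18 December 2001; the 5 May 1999 act date does not start the clock under the stated rule.
4 years from 18 December 2001 is 18 December 2005.
Because the emergency suspension of filing deadlines ran from 2 September 2003 to 17 January 2004, the deadline is extended by 137 days to 4 May 2006.
None of the other events listed affects the running of the period under the stated rules.

4 May 2006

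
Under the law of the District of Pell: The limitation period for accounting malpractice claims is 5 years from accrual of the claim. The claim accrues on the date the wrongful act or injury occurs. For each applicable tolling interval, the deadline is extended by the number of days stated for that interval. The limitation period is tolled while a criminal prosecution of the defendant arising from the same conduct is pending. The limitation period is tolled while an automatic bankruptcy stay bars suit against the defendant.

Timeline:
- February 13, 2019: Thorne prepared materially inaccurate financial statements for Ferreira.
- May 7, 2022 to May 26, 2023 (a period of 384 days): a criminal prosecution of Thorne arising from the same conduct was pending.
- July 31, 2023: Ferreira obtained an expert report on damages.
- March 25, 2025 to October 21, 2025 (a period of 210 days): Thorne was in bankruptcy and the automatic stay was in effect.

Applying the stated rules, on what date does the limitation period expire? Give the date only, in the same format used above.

The claim accrued on February 13, 2019, when the wrongful act occurred.
5 years from February 13, 2019 is February 13, 2024.
The pending criminal prosecution from May 7, 2022 to May 26, 2023 tolled the period for 384 days, extending the deadline to March 3, 2025.
By the time the automatic bankruptcy stay began on March 25, 2025, the limitation period had already expired on March 3, 2025; that interval cannot revive it.
None of the other events listed affects the running of the period under the stated rules.

March 3, 2025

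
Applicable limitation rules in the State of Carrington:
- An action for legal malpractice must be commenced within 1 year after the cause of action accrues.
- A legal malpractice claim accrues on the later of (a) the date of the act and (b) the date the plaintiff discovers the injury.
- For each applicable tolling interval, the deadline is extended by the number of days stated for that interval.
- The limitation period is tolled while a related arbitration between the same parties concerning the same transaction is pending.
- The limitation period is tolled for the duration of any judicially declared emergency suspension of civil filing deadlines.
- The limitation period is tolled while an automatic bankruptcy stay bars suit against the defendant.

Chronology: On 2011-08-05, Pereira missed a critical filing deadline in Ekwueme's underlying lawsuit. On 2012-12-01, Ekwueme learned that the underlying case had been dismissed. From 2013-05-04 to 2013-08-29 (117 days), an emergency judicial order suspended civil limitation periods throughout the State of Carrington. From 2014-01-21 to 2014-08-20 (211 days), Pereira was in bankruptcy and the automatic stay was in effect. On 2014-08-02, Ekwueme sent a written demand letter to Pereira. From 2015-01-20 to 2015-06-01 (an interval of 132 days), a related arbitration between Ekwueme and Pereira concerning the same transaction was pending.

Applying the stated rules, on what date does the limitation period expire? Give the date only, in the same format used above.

2014-10-25

The claim accrued on 2012-12-01 — the later of the 2011-08-05 act and the 2012-12-01 discovery.
Adding the 1 year base period to 2012-12-01 gives a deadline of 2013-12-01, before any tolling.
The period was tolled for 117 days by the emergency suspension of filing deadlines (2013-05-04 to 2013-08-29), pushing the deadline to 2014-03-28.
The automatic bankruptcy stay from 2014-01-21 to 2014-08-20 tolled the period for 211 days, extending the deadline to 2014-10-25.
The pending related arbitration from 2015-01-20 to 2015-06-01 began after the period had already run on 2014-10-25, so it has no tolling effect.
None of the other events listed affects the running of the period under the stated rules.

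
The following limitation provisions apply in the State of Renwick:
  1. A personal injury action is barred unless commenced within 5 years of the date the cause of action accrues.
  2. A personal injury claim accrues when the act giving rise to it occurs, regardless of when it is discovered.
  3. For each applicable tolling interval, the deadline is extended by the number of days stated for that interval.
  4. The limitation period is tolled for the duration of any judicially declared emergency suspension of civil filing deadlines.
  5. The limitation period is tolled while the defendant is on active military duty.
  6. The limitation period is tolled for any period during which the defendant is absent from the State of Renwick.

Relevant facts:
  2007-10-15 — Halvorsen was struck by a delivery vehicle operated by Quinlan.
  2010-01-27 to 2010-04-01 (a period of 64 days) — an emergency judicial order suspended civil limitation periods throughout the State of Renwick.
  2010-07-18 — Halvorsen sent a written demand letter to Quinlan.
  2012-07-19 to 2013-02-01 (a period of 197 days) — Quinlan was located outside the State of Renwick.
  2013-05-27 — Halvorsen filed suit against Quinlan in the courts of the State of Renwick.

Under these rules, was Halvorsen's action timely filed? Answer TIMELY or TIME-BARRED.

TIMELY

The claim accrued on 2007-10-15, when the wrongful act occurred.
The untolled deadline — 5 years after 2007-10-15 — is 2012-10-15.
The emergency suspension of filing deadlines from 2010-01-27 to 2010-04-01 tolled the period for 64 days, extending the deadline to 2012-12-18.
Because the defendant's absence from the jurisdiction ran from 2012-07-19 to 2013-02-01, the deadline is extended by 197 days to 2013-07-03.
The other events in the timeline have no effect on the limitation period under the stated rules.
Filing on 2013-05-27 beat the 2013-07-03 deadline — the action is timely.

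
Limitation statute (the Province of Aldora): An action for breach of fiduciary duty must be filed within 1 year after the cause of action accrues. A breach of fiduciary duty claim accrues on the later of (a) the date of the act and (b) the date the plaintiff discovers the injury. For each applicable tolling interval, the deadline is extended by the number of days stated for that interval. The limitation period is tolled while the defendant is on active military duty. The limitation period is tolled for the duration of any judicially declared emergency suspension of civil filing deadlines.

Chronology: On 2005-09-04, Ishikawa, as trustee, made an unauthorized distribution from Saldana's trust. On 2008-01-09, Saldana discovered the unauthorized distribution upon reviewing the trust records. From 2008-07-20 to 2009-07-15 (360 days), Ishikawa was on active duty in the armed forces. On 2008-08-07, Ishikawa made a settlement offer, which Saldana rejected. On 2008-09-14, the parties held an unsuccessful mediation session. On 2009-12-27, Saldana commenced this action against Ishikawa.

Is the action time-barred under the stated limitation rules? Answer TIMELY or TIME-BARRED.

TIMELY

Because discovery on 2008-01-09 post-dates the 2005-09-04 act, accrual under the later-of rule falls on 2008-01-09.
The untolled deadline — 1 year after 2008-01-09 — is 2009-01-09.
Because the defendant's active military service ran from 2008-07-20 to 2009-07-15, the deadline is extended by 360 days to 2010-01-04.
The other events in the timeline have no effect on the limitation period under the stated rules.
The 2009-12-27 filing precedes the 2010-01-04 deadline; the claim is timely.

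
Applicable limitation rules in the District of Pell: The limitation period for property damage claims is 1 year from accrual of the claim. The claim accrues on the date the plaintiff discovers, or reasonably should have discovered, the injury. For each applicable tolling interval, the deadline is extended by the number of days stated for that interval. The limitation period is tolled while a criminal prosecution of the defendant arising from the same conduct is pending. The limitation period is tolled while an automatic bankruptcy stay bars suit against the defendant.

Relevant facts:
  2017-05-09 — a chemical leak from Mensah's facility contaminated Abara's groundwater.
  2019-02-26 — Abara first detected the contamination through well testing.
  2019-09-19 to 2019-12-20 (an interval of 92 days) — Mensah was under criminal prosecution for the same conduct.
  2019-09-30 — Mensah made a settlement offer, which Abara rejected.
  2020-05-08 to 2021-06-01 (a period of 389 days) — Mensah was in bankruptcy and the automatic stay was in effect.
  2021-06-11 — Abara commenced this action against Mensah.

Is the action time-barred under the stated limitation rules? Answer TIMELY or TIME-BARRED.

TIMELY

Accrual is tied to discovery, so the period began on 2019-02-26 rather than on 2017-05-09 when the act occurred.
Adding the 1 year base period to 2019-02-26 gives a deadline of 2020-02-26, before any tolling.
Because the pending criminal prosecution ran from 2019-09-19 to 2019-12-20, the deadline is extended by 92 days to 2020-05-28.
The period was tolled for 389 days by the automatic bankruptcy stay (2020-05-08 to 2021-06-01), pushing the deadline to 2021-06-21.
Nothing else in the chronology tolls or restarts the period.
The 2021-06-11 filing precedes the 2021-06-21 deadline; the claim is timely.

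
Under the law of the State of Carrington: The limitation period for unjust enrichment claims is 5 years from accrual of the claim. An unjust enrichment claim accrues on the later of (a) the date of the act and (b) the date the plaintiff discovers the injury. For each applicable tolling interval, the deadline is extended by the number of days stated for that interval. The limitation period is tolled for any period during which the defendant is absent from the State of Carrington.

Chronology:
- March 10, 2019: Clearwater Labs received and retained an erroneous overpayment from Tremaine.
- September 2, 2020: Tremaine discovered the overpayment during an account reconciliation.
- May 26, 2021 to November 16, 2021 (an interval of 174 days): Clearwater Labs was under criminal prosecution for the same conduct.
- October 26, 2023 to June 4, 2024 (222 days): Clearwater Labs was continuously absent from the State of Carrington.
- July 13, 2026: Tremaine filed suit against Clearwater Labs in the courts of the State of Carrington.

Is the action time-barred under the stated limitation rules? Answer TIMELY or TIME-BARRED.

TIME-BARRED

The claim accrued on September 2, 2020 — the later of the March 10, 2019 act and the September 2, 2020 discovery.
5 years from September 2, 2020 is September 2, 2025.
The period was tolled for 222 days by the defendant's absence from the jurisdiction (October 26, 2023 to June 4, 2024), pushing the deadline to April 12, 2026.
No stated provision tolls the period for a criminal prosecution, so the interval from May 26, 2021 to November 16, 2021 has no effect on the deadline.
Tremaine filed on July 13, 2026, after the April 12, 2026 deadline, so the action is time-barred.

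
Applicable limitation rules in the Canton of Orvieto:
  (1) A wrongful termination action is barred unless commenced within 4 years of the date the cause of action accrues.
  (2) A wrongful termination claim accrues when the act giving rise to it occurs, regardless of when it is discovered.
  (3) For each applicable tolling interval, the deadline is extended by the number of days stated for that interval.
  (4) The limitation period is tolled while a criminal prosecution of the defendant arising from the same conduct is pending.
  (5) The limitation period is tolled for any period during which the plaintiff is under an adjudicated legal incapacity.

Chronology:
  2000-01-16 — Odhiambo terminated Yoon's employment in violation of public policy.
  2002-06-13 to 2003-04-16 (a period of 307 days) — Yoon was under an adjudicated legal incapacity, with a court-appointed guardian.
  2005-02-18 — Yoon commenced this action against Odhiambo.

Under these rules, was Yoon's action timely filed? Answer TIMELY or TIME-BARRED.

TIME-BARRED

The cause of action accrued on 2000-01-16, the date of the act.
4 years from 2000-01-16 is 2004-01-16.
Because the plaintiff's legal incapacity ran from 2002-06-13 to 2003-04-16, the deadline is extended by 307 days to 2004-11-18.
The 2005-02-18 filing falls after the 2004-11-18 deadline; the claim is time-barred.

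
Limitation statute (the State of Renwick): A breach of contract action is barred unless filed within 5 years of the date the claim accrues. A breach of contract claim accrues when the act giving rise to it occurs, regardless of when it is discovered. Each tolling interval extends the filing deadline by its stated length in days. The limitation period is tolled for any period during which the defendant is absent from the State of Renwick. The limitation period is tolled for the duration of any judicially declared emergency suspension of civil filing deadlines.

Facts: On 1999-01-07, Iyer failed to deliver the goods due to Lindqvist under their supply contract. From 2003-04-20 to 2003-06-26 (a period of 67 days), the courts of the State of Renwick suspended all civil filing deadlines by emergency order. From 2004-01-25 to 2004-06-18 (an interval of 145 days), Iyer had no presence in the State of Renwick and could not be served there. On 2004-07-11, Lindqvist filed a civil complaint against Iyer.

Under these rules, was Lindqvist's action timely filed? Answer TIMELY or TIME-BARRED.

TIMELY

The claim accrued on 1999-01-07, when the wrongful act occurred.
5 years from 1999-01-07 is 2004-01-07.
The period was tolled for 67 days by the emergency suspension of filing deadlines (2003-04-20 to 2003-06-26), pushing the deadline to 2004-03-14.
Because the defendant's absence from the jurisdiction ran from 2004-01-25 to 2004-06-18, the deadline is extended by 145 days to 2004-08-06.
The 2004-07-11 filing precedes the 2004-08-06 deadline; the claim is timely.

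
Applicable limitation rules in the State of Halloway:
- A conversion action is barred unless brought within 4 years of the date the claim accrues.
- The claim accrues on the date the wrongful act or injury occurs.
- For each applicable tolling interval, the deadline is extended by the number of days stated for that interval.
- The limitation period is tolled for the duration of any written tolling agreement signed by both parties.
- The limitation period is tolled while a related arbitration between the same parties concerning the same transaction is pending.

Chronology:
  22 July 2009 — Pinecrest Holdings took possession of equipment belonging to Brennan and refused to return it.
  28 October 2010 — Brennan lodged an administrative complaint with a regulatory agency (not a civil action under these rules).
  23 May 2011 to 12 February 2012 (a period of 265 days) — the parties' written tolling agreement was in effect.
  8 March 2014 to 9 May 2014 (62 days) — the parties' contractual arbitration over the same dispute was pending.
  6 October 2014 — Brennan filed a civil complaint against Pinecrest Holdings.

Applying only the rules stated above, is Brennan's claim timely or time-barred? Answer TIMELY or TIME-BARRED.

The claim accrued on 22 July 2009, the date of the act.
The untolled deadline — 4 years after 22 July 2009 — is 22 July 2013.
The period was tolled for 265 days by the written tolling agreement (23 May 2011 to 12 February 2012), pushing the deadline to 13 April 2014.
The pending related arbitration from 8 March 2014 to 9 May 2014 tolled the period for 62 days, extending the deadline to 14 June 2014.
Nothing else in the chronology tolls or restarts the period.
The 6 October 2014 filing falls after the 14 June 2014 deadline; the claim is time-barred.

TIME-BARRED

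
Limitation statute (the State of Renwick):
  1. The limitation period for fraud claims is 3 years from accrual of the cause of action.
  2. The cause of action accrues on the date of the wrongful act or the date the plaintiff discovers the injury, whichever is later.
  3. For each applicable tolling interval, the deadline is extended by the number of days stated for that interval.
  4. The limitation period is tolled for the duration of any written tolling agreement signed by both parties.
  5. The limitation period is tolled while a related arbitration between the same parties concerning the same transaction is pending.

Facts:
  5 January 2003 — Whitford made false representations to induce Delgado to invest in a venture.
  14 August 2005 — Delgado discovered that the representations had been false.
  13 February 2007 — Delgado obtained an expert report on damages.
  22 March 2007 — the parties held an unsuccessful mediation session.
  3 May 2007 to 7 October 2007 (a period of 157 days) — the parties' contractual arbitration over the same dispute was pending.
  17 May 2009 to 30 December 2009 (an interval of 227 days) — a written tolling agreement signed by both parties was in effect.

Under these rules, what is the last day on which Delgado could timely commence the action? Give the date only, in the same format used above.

18 January 2009

The claim accrued on 14 August 2005 — the later of the 5 January 2003 act and the 14 August 2005 discovery.
Adding the 3 years base period to 14 August 2005 gives a deadline of 14 August 2008, before any tolling.
The pending related arbitration from 3 May 2007 to 7 October 2007 tolled the period for 157 days, extending the deadline to 18 January 2009.
The written tolling agreement starting 17 May 2009 came too late — the period had run on 18 January 2009 — and so does not extend the deadline.
Nothing else in the chronology tolls or restarts the period.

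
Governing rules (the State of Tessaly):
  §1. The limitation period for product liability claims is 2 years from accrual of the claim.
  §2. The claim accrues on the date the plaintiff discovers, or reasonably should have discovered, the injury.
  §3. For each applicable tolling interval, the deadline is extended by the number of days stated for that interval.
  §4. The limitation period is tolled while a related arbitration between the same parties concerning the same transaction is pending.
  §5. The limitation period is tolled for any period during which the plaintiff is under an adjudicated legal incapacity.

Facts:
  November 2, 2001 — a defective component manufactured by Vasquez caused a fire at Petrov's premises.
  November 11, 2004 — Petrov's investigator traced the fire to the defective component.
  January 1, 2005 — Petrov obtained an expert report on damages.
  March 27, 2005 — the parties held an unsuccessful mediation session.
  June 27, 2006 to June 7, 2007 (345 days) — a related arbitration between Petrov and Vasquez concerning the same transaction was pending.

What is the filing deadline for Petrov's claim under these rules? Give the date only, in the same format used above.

October 22, 2007

Under the discovery rule, the claim accrued on November 11, 2004, when Petrov discovered the injury — not on the November 2, 2001 date of the underlying act.
2 years from November 11, 2004 is November 11, 2006.
The pending related arbitration from June 27, 2006 to June 7, 2007 tolled the period for 345 days, extending the deadline to October 22, 2007.
Nothing else in the chronology tolls or restarts the period.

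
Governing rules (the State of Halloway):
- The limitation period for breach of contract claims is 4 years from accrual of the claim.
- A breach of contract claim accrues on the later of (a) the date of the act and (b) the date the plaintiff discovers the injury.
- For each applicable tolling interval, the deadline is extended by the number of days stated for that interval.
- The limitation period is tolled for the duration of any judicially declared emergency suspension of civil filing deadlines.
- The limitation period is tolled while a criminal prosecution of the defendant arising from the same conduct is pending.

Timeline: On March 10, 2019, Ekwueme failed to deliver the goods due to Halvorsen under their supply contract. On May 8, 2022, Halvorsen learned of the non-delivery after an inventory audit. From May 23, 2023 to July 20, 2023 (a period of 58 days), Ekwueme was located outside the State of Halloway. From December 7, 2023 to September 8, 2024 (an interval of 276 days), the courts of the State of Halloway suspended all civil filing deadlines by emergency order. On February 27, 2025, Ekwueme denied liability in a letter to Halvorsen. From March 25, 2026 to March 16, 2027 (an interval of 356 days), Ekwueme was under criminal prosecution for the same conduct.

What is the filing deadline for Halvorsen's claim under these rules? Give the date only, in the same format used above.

January 30, 2028

The claim accrued on May 8, 2022 — the later of the March 10, 2019 act and the May 8, 2022 discovery.
Adding the 4 years base period to May 8, 2022 gives a deadline of May 8, 2026, before any tolling.
The emergency suspension of filing deadlines from December 7, 2023 to September 8, 2024 tolled the period for 276 days, extending the deadline to February 8, 2027.
Because the pending criminal prosecution ran from March 25, 2026 to March 16, 2027, the deadline is extended by 356 days to January 30, 2028.
No stated provision tolls the period for the defendant's absence, so the interval from May 23, 2023 to July 20, 2023 has no effect on the deadline.
The other events in the timeline have no effect on the limitation period under the stated rules.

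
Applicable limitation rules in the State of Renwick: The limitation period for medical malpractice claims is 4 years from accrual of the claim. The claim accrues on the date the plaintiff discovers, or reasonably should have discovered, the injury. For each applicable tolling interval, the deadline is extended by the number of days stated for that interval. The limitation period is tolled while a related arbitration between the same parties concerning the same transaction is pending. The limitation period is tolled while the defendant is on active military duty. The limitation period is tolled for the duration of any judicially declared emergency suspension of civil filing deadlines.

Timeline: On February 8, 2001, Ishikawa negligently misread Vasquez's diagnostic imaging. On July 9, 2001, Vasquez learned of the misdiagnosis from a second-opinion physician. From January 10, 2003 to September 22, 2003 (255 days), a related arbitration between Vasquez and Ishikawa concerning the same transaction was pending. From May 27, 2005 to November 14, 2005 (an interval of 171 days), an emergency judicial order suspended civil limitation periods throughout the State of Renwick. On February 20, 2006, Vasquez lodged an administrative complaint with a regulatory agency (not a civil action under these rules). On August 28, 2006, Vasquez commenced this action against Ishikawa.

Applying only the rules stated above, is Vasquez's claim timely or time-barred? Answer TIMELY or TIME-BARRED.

TIMELY

Under the discovery rule, the claim accrued on July 9, 2001, when Vasquez discovered the injury — not on the February 8, 2001 date of the underlying act.
4 years from July 9, 2001 is July 9, 2005.
Because the pending related arbitration ran from January 10, 2003 to September 22, 2003, the deadline is extended by 255 days to March 21, 2006.
Because the emergency suspension of filing deadlines ran from May 27, 2005 to November 14, 2005, the deadline is extended by 171 days to September 8, 2006.
None of the other events listed affects the running of the period under the stated rules.
Filing on August 28, 2006 beat the September 8, 2006 deadline — the action is timely.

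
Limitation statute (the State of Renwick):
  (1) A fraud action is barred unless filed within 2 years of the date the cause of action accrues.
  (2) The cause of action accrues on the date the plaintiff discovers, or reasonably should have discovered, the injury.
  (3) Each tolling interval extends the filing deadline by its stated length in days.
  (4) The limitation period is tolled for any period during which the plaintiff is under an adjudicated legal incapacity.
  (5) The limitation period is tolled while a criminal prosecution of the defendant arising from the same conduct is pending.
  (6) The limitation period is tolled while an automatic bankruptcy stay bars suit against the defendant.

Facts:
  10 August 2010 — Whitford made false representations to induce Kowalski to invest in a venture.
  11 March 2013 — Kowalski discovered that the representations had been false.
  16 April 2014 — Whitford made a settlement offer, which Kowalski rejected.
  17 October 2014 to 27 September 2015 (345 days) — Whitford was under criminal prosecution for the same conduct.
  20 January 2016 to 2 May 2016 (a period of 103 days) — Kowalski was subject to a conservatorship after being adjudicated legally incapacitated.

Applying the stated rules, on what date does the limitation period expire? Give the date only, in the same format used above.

1 June 2016

Accrual is tied to discovery, so the period began on 11 March 2013 rather than on 10 August 2010 when the act occurred.
2 years from 11 March 2013 is 11 March 2015.
Because the pending criminal prosecution ran from 17 October 2014 to 27 September 2015, the deadline is extended by 345 days to 19 February 2016.
The plaintiff's legal incapacity from 20 January 2016 to 2 May 2016 tolled the period for 103 days, extending the deadline to 1 June 2016.
Nothing else in the chronology tolls or restarts the period.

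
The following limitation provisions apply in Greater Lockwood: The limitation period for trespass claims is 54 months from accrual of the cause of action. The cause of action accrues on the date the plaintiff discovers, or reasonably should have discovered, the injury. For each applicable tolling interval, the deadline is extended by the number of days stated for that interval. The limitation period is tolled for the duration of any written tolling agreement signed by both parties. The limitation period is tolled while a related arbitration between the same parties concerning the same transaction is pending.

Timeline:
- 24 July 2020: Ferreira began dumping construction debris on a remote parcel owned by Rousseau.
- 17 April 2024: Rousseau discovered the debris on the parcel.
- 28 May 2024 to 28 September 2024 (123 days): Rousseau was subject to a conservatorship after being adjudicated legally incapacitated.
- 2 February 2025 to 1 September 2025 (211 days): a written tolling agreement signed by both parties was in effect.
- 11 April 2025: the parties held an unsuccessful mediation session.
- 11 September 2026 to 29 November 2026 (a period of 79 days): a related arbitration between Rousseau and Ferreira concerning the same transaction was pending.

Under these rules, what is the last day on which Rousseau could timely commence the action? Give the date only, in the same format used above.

3 August 2029

The claim did not accrue until Rousseau discovered the injury on 17 April 2024; the 24 July 2020 act date does not start the clock under the stated rule.
54 months from 17 April 2024 is 17 October 2028.
Because the written tolling agreement ran from 2 February 2025 to 1 September 2025, the deadline is extended by 211 days to 16 May 2029.
Because the pending related arbitration ran from 11 September 2026 to 29 November 2026, the deadline is extended by 79 days to 3 August 2029.
The plaintiff's legal incapacity from 28 May 2024 to 28 September 2024 does not toll the period, because no stated rule makes the plaintiff's incapacity a tolling event.
Nothing else in the chronology tolls or restarts the period.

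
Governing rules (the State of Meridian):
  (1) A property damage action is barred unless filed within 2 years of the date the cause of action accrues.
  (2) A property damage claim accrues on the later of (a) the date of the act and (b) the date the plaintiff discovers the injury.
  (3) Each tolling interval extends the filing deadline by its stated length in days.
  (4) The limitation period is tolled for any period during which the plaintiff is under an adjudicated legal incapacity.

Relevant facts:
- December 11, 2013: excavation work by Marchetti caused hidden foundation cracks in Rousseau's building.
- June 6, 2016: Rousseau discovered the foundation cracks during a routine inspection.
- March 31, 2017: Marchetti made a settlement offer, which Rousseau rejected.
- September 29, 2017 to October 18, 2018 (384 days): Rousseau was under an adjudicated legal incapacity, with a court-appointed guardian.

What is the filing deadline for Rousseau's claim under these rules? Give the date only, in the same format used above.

June 25, 2019

Taking the later of the act (December 11, 2013) and discovery (June 6, 2016), the claim accrued on June 6, 2016.
Adding the 2 years base period to June 6, 2016 gives a deadline of June 6, 2018, before any tolling.
Because the plaintiff's legal incapacity ran from September 29, 2017 to October 18, 2018, the deadline is extended by 384 days to June 25, 2019.
The other events in the timeline have no effect on the limitation period under the stated rules.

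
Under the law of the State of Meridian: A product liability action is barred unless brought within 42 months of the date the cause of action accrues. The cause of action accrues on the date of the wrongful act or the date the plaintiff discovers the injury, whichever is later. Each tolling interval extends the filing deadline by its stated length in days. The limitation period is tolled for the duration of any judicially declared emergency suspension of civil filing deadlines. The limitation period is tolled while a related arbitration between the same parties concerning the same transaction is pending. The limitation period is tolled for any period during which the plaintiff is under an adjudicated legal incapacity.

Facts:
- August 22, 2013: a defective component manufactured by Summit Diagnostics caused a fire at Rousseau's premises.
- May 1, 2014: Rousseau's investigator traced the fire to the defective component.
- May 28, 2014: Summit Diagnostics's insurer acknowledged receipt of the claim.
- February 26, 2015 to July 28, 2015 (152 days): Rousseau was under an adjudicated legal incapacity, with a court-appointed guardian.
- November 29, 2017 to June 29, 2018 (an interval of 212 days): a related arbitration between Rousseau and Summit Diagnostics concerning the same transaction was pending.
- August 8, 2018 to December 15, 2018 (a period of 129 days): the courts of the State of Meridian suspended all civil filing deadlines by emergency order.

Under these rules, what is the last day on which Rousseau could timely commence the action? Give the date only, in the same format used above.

Because discovery on May 1, 2014 post-dates the August 22, 2013 act, accrual under the later-of rule falls on May 1, 2014.
The untolled deadline — 42 months after May 1, 2014 — is November 1, 2017.
Because the plaintiff's legal incapacity ran from February 26, 2015 to July 28, 2015, the deadline is extended by 152 days to April 2, 2018.
The pending related arbitration from November 29, 2017 to June 29, 2018 tolled the period for 212 days, extending the deadline to October 31, 2018.
The emergency suspension of filing deadlines from August 8, 2018 to December 15, 2018 tolled the period for 129 days, extending the deadline to March 9, 2019.
The other events in the timeline have no effect on the limitation period under the stated rules.

March 9, 2019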